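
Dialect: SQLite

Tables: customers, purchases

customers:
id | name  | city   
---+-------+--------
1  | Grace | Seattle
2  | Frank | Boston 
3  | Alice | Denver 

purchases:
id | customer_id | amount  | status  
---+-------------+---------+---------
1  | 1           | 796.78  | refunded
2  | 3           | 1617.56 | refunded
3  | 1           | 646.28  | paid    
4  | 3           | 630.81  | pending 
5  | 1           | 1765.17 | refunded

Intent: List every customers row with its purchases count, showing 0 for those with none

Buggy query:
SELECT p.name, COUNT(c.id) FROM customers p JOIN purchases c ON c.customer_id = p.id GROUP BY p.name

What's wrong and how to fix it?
Bug: An inner join excludes parents with zero children

Fix: Switch to LEFT JOIN to retain unmatched parent rows

Corrected query:
SELECT p.name, COUNT(c.id) FROM customers p LEFT JOIN purchases c ON c.customer_id = p.id GROUP BY p.name

Result:
name  | COUNT(c.id)
------+------------
Alice | 2          
Frank | 0          
Grace | 3          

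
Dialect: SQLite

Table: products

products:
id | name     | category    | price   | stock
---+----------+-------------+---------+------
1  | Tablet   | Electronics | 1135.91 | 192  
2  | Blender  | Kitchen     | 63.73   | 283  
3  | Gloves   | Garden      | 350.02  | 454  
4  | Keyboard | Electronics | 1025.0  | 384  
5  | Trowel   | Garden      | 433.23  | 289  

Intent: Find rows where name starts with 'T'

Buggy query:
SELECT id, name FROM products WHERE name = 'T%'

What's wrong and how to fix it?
Bug: '=' compares the literal string including the % character; pattern matching needs LIKE

Fix: Use LIKE for wildcard pattern matching

Corrected query:
SELECT id, name FROM products WHERE name LIKE 'T%'

Result:
id | name  
---+-------
1  | Tablet
5  | Trowel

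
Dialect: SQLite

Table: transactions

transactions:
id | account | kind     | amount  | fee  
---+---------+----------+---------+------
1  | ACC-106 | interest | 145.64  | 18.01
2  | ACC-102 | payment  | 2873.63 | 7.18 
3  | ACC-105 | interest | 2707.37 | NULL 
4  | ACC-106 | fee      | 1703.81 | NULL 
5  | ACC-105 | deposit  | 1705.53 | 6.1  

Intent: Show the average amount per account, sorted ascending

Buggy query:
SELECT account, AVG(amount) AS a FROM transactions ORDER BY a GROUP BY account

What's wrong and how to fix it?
Bug: GROUP BY must precede ORDER BY

Fix: Reorder: SELECT … FROM … GROUP BY … ORDER BY …

Corrected query:
SELECT account, AVG(amount) AS a FROM transactions GROUP BY account ORDER BY a

Result:
account | a      
--------+--------
ACC-106 | 924.725
ACC-105 | 2206.45
ACC-102 | 2873.63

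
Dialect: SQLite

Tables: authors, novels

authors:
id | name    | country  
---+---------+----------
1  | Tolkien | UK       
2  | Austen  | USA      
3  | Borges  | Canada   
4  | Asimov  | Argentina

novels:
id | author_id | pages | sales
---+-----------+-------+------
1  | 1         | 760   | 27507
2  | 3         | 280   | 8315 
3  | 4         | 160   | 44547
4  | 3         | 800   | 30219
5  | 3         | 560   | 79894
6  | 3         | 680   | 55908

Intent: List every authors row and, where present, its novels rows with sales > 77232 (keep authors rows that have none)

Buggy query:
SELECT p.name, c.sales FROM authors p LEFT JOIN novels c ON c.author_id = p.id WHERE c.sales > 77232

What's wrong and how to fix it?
Bug: A WHERE condition on the right-hand table after LEFT JOIN drops unmatched parents

Fix: Move the right-table condition into the ON clause so unmatched parents are kept

Corrected query:
SELECT p.name, c.sales FROM authors p LEFT JOIN novels c ON c.author_id = p.id AND c.sales > 77232

Result:
name    | sales
--------+------
Tolkien | NULL 
Austen  | NULL 
Borges  | 79894
Asimov  | NULL 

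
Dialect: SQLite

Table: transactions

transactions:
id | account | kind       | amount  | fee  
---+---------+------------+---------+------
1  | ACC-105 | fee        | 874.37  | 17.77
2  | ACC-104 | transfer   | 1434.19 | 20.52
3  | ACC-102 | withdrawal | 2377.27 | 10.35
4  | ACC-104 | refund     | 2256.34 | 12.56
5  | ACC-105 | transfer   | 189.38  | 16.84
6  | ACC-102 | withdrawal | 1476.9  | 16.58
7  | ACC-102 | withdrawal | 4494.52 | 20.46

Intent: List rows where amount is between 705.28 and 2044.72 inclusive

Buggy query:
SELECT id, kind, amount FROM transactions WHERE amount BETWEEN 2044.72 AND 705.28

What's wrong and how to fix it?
Bug: The bounds are reversed; BETWEEN a AND b requires a <= b to match anything

Fix: Write BETWEEN 705.28 AND 2044.72

Corrected query:
SELECT id, kind, amount FROM transactions WHERE amount BETWEEN 705.28 AND 2044.72

Result:
id | kind       | amount 
---+------------+--------
1  | fee        | 874.37 
2  | transfer   | 1434.19
6  | withdrawal | 1476.9 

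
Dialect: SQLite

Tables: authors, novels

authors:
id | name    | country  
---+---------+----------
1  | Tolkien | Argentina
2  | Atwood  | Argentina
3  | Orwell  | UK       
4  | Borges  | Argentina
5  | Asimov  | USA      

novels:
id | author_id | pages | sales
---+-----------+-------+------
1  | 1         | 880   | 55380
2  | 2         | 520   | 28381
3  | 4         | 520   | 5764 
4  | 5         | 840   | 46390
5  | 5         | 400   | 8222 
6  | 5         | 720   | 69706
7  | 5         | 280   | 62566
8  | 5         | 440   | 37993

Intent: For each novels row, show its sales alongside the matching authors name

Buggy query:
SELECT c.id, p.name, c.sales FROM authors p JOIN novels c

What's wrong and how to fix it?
Bug: JOIN with no ON clause produces a cartesian product; every novels row pairs with every authors row

Fix: Specify the join condition linking the foreign key to the parent id

Corrected query:
SELECT c.id, p.name, c.sales FROM authors p JOIN novels c ON c.author_id = p.id

Result:
id | name    | sales
---+---------+------
1  | Tolkien | 55380
2  | Atwood  | 28381
3  | Borges  | 5764 
4  | Asimov  | 46390
5  | Asimov  | 8222 
6  | Asimov  | 69706
7  | Asimov  | 62566
8  | Asimov  | 37993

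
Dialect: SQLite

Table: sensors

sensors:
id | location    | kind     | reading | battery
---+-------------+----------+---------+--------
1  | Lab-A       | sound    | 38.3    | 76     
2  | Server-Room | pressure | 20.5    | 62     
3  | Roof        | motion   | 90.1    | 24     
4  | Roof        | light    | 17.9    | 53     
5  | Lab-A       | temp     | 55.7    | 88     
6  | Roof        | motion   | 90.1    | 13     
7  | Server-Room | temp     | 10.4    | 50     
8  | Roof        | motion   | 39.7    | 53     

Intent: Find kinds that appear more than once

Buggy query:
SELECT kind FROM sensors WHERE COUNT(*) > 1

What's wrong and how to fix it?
Bug: COUNT(*) is an aggregate and cannot be used in WHERE

Fix: Group first, then use HAVING for the count condition

Corrected query:
SELECT kind FROM sensors GROUP BY kind HAVING COUNT(*) > 1

Result:
kind  
------
motion
temp  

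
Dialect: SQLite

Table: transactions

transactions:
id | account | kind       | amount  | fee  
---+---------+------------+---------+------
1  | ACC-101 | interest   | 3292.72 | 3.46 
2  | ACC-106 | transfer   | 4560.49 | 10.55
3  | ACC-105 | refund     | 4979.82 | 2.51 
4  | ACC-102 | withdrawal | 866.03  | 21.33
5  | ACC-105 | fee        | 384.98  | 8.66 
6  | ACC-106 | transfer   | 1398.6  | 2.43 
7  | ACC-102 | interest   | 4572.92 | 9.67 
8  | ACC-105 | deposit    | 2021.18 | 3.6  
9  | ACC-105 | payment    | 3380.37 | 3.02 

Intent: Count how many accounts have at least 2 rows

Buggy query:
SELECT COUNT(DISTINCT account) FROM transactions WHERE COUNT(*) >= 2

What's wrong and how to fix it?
Bug: WHERE filters individual rows, not groups, so a group-level COUNT is invalid there

Fix: Use a subquery that GROUPs and filters with HAVING, then count its rows

Corrected query:
SELECT COUNT(*) FROM (SELECT account FROM transactions GROUP BY account HAVING COUNT(*) >= 2)

Result:
COUNT(*)
--------
3       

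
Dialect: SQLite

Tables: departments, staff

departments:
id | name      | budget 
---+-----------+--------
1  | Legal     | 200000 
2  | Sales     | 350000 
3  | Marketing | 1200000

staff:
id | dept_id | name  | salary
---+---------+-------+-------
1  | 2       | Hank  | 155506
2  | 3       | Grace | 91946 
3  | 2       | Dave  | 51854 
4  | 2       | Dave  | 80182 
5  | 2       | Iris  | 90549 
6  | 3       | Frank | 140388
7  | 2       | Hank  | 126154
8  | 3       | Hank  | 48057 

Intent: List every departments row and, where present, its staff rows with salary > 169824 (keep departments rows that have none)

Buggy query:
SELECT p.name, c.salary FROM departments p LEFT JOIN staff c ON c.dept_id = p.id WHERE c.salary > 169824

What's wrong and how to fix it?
Bug: Filtering c.salary in WHERE discards the NULL rows produced by LEFT JOIN, turning it into an inner join

Fix: Move the right-table condition into the ON clause so unmatched parents are kept

Corrected query:
SELECT p.name, c.salary FROM departments p LEFT JOIN staff c ON c.dept_id = p.id AND c.salary > 169824

Result:
name      | salary
----------+-------
Legal     | NULL  
Sales     | NULL  
Marketing | NULL  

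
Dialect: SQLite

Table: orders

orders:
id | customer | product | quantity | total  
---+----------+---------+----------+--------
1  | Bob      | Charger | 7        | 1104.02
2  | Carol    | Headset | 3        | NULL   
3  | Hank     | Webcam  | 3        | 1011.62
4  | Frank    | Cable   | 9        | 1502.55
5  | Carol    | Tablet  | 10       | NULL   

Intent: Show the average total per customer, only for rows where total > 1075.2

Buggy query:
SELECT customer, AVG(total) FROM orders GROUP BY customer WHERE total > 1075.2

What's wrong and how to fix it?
Bug: WHERE cannot follow GROUP BY

Fix: Move the WHERE clause before GROUP BY

Corrected query:
SELECT customer, AVG(total) FROM orders WHERE total > 1075.2 GROUP BY customer

Result:
customer | AVG(total)
---------+-----------
Bob      | 1104.02   
Frank    | 1502.55   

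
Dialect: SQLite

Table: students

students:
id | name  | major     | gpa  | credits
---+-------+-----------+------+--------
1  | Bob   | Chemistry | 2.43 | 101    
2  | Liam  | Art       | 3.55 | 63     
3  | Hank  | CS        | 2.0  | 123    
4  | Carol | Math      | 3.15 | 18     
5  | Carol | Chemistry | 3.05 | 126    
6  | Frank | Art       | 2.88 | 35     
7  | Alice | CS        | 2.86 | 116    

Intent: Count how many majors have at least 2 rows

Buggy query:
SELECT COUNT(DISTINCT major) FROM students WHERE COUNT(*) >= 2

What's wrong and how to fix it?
Bug: COUNT(*) cannot appear in WHERE; the per-group count doesn't exist yet

Fix: Group first with HAVING COUNT(*) >= 2, then COUNT the resulting groups

Corrected query:
SELECT COUNT(*) FROM (SELECT major FROM students GROUP BY major HAVING COUNT(*) >= 2)

Result:
COUNT(*)
--------
3       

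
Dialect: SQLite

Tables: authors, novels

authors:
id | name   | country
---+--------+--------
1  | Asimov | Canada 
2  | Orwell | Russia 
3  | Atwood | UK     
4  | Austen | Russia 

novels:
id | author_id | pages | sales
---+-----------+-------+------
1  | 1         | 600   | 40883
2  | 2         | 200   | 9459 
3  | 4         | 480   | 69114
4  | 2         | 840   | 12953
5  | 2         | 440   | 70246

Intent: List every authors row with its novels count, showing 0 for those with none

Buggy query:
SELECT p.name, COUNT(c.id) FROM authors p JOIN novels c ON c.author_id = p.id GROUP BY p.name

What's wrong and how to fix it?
Bug: INNER JOIN drops authors rows that have no matching novels rows

Fix: Use LEFT JOIN so parents without children still appear (COUNT(c.id) gives 0)

Corrected query:
SELECT p.name, COUNT(c.id) FROM authors p LEFT JOIN novels c ON c.author_id = p.id GROUP BY p.name

Result:
name   | COUNT(c.id)
-------+------------
Asimov | 1          
Atwood | 0          
Austen | 1          
Orwell | 3          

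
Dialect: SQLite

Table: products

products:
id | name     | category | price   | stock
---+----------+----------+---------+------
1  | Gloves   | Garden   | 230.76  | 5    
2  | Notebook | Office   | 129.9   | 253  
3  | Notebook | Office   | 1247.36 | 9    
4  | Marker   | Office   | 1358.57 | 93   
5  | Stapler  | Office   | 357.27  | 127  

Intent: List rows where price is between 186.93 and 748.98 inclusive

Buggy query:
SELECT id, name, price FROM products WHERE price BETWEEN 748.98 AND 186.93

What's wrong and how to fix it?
Bug: BETWEEN expects the lower bound first; with 748.98 AND 186.93 the range is empty

Fix: Write BETWEEN 186.93 AND 748.98

Corrected query:
SELECT id, name, price FROM products WHERE price BETWEEN 186.93 AND 748.98

Result:
id | name    | price 
---+---------+-------
1  | Gloves  | 230.76
5  | Stapler | 357.27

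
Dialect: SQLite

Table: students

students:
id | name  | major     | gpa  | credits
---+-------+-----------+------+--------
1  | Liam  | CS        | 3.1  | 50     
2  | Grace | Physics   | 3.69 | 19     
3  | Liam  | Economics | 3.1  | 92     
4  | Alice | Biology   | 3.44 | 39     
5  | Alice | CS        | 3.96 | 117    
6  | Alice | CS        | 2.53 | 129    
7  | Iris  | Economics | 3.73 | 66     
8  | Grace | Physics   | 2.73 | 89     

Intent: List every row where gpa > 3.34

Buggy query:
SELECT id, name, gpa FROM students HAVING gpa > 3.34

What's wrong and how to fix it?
Bug: HAVING filters the output of aggregation, but this query has no GROUP BY and no aggregate functions, so SQLite rejects it (HAVING clause on a non-aggregate query); the condition here is per row

Fix: Replace HAVING with WHERE since the condition applies to individual rows

Corrected query:
SELECT id, name, gpa FROM students WHERE gpa > 3.34

Result:
id | name  | gpa 
---+-------+-----
2  | Grace | 3.69
4  | Alice | 3.44
5  | Alice | 3.96
7  | Iris  | 3.73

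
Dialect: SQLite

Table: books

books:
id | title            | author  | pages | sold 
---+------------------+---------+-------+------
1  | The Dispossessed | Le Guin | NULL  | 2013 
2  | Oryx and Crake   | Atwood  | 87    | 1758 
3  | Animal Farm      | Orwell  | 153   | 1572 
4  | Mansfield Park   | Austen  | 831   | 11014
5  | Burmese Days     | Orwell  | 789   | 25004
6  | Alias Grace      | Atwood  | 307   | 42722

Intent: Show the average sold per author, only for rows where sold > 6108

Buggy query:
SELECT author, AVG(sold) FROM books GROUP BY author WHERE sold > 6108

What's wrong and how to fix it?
Bug: Row-level WHERE must come before GROUP BY in the clause order

Fix: Move the WHERE clause before GROUP BY

Corrected query:
SELECT author, AVG(sold) FROM books WHERE sold > 6108 GROUP BY author

Result:
author | AVG(sold)
-------+----------
Atwood | 42722    
Austen | 11014    
Orwell | 25004    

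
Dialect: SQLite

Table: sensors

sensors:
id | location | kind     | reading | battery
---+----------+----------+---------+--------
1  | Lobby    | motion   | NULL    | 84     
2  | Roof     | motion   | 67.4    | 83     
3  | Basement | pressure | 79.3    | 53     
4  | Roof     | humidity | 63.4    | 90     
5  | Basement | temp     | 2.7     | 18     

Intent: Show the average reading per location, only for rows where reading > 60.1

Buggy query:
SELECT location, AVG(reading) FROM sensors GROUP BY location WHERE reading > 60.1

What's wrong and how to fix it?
Bug: WHERE cannot follow GROUP BY

Fix: Place WHERE between FROM and GROUP BY

Corrected query:
SELECT location, AVG(reading) FROM sensors WHERE reading > 60.1 GROUP BY location

Result:
location | AVG(reading)
---------+-------------
Basement | 79.3        
Roof     | 65.4        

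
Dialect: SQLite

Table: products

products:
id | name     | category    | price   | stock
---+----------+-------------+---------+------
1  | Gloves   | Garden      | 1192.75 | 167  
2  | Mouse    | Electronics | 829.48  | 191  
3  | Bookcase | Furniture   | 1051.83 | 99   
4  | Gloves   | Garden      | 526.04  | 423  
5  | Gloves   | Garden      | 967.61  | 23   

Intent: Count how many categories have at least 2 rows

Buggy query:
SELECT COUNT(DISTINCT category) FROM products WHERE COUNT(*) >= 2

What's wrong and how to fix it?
Bug: COUNT(*) cannot appear in WHERE; the per-group count doesn't exist yet

Fix: Group first with HAVING COUNT(*) >= 2, then COUNT the resulting groups

Corrected query:
SELECT COUNT(*) FROM (SELECT category FROM products GROUP BY category HAVING COUNT(*) >= 2)

Result:
COUNT(*)
--------
1       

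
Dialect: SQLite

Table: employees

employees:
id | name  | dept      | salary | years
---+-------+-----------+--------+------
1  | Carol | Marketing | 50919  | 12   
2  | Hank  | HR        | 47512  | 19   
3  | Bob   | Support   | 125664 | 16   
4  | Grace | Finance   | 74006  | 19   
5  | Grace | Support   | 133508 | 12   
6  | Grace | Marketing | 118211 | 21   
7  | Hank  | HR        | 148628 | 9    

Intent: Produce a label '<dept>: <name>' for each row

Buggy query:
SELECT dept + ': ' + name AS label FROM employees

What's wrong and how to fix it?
Bug: '+' is numeric addition; on text columns SQLite converts them to 0 instead of concatenating

Fix: Replace + with || to concatenate text

Corrected query:
SELECT dept || ': ' || name AS label FROM employees

Result:
label           
----------------
Marketing: Carol
HR: Hank        
Support: Bob    
Finance: Grace  
Support: Grace  
Marketing: Grace
HR: Hank        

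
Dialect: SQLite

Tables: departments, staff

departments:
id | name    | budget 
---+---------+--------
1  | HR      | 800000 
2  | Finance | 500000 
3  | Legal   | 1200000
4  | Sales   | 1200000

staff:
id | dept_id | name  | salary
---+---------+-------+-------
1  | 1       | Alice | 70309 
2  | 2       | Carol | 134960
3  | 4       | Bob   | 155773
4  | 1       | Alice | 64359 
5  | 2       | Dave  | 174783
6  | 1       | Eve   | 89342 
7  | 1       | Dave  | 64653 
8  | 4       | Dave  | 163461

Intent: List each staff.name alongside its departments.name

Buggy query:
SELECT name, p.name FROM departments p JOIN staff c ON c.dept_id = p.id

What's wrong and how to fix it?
Bug: 'name' exists in both joined tables, so the database can't tell which one is meant

Fix: Qualify the column with its table alias (c.name)

Corrected query:
SELECT c.name, p.name FROM departments p JOIN staff c ON c.dept_id = p.id

Result:
name  | name   
------+--------
Alice | HR     
Carol | Finance
Bob   | Sales  
Alice | HR     
Dave  | Finance
Eve   | HR     
Dave  | HR     
Dave  | Sales  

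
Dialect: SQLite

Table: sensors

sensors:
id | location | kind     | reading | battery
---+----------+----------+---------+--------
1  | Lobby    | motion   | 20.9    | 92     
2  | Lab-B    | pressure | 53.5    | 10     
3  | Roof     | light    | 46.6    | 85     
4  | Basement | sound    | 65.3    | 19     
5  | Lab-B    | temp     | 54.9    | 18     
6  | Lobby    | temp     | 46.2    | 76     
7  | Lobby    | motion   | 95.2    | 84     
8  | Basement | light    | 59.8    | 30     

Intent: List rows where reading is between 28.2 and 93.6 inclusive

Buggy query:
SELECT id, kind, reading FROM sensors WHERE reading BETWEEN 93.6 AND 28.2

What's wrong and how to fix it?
Bug: The bounds are reversed; BETWEEN a AND b requires a <= b to match anything

Fix: Swap the bounds so the smaller value comes first

Corrected query:
SELECT id, kind, reading FROM sensors WHERE reading BETWEEN 28.2 AND 93.6

Result:
id | kind     | reading
---+----------+--------
2  | pressure | 53.5   
3  | light    | 46.6   
4  | sound    | 65.3   
5  | temp     | 54.9   
6  | temp     | 46.2   
8  | light    | 59.8   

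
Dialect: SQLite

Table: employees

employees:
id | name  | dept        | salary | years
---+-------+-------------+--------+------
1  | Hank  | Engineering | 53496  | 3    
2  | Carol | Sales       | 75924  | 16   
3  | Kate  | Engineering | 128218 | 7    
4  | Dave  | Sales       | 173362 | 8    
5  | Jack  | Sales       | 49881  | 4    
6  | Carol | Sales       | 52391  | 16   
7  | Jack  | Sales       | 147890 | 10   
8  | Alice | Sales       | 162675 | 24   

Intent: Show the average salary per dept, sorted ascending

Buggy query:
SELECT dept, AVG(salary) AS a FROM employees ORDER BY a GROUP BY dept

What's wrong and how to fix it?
Bug: ORDER BY appears before GROUP BY; SQL clause order requires GROUP BY first

Fix: Reorder: SELECT … FROM … GROUP BY … ORDER BY …

Corrected query:
SELECT dept, AVG(salary) AS a FROM employees GROUP BY dept ORDER BY a

Result:
dept        | a            
------------+--------------
Engineering | 90857        
Sales       | 110353.833333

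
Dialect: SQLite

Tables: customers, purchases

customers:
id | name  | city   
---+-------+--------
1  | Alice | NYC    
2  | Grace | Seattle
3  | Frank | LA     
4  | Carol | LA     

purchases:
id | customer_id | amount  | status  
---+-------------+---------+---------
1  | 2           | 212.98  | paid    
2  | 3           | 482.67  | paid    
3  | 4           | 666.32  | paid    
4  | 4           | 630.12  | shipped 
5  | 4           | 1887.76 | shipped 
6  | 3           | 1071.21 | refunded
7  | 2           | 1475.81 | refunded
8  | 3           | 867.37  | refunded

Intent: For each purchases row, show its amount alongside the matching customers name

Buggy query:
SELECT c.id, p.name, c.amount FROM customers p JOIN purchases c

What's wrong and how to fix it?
Bug: Missing join condition: each purchases row is matched to all customers rows instead of just its own

Fix: Add ON c.customer_id = p.id to the JOIN

Corrected query:
SELECT c.id, p.name, c.amount FROM customers p JOIN purchases c ON c.customer_id = p.id

Result:
id | name  | amount 
---+-------+--------
1  | Grace | 212.98 
2  | Frank | 482.67 
3  | Carol | 666.32 
4  | Carol | 630.12 
5  | Carol | 1887.76
6  | Frank | 1071.21
7  | Grace | 1475.81
8  | Frank | 867.37 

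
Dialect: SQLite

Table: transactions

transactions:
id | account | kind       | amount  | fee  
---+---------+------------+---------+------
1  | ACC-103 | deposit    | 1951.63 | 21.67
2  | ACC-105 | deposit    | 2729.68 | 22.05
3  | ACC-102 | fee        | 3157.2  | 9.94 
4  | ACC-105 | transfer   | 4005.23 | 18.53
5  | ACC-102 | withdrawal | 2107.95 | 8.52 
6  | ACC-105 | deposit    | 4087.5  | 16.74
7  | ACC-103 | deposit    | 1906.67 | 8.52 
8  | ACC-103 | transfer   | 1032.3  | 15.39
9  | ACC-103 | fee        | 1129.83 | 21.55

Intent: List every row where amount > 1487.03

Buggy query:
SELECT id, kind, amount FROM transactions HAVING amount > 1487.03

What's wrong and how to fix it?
Bug: This is a non-aggregate query (no GROUP BY, no aggregates), so in SQLite the HAVING clause is invalid here; a row-level condition belongs in WHERE

Fix: Replace HAVING with WHERE since the condition applies to individual rows

Corrected query:
SELECT id, kind, amount FROM transactions WHERE amount > 1487.03

Result:
id | kind       | amount 
---+------------+--------
1  | deposit    | 1951.63
2  | deposit    | 2729.68
3  | fee        | 3157.2 
4  | transfer   | 4005.23
5  | withdrawal | 2107.95
6  | deposit    | 4087.5 
7  | deposit    | 1906.67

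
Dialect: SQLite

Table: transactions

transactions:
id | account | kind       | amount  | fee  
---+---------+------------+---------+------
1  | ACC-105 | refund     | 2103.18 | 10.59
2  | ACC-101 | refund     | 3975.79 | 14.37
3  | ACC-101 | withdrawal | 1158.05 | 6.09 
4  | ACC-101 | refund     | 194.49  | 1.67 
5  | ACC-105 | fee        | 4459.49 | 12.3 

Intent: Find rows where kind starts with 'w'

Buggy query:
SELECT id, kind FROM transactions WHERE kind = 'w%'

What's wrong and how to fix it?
Bug: '=' compares the literal string including the % character; pattern matching needs LIKE

Fix: Use LIKE for wildcard pattern matching

Corrected query:
SELECT id, kind FROM transactions WHERE kind LIKE 'w%'

Result:
id | kind      
---+-----------
3  | withdrawal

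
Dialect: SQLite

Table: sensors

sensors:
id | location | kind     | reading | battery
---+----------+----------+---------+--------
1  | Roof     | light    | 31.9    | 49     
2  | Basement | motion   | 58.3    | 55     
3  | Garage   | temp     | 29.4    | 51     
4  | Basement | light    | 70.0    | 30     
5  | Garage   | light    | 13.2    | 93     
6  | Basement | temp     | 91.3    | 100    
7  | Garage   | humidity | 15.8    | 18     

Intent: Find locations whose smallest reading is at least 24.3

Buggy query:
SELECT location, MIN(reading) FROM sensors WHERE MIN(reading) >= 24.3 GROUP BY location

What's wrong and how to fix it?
Bug: MIN() in WHERE is a misuse of aggregate

Fix: Use HAVING for the per-group MIN condition

Corrected query:
SELECT location, MIN(reading) FROM sensors GROUP BY location HAVING MIN(reading) >= 24.3

Result:
location | MIN(reading)
---------+-------------
Basement | 58.3        
Roof     | 31.9        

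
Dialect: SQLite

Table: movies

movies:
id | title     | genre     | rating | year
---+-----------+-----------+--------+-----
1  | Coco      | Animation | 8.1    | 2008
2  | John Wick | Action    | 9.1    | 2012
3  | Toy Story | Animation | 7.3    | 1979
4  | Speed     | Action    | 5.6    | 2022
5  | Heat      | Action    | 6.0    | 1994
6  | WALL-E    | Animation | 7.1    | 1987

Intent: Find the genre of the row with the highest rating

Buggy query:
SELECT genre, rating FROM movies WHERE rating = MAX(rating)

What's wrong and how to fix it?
Bug: WHERE is evaluated per row; an aggregate over the whole table isn't defined there

Fix: Wrap MAX in a scalar subquery so WHERE compares against a single value

Corrected query:
SELECT genre, rating FROM movies WHERE rating = (SELECT MAX(rating) FROM movies)

Result:
genre  | rating
-------+-------
Action | 9.1   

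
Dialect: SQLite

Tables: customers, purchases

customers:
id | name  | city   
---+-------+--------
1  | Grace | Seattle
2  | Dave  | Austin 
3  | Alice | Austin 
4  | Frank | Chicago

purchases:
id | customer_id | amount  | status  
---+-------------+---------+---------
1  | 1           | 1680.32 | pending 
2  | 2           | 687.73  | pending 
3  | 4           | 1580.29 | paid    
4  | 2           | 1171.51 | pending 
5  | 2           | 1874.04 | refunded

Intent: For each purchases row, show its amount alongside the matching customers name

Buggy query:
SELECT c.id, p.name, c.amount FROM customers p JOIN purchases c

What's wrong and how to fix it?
Bug: JOIN with no ON clause produces a cartesian product; every purchases row pairs with every customers row

Fix: Add ON c.customer_id = p.id to the JOIN

Corrected query:
SELECT c.id, p.name, c.amount FROM customers p JOIN purchases c ON c.customer_id = p.id

Result:
id | name  | amount 
---+-------+--------
1  | Grace | 1680.32
2  | Dave  | 687.73 
3  | Frank | 1580.29
4  | Dave  | 1171.51
5  | Dave  | 1874.04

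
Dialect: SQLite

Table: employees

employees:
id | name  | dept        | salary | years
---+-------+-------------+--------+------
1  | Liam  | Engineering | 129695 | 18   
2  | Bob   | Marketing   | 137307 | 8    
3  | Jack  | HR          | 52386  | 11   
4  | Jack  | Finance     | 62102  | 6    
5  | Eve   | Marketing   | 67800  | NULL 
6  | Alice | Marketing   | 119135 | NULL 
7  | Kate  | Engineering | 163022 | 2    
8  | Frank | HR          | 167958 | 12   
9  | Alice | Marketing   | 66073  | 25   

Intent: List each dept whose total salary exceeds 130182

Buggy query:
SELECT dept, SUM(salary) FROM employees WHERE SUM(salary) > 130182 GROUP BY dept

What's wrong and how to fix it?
Bug: SUM(salary) is an aggregate, but WHERE filters rows before aggregation

Fix: Use HAVING (which filters groups after aggregation) instead of WHERE

Corrected query:
SELECT dept, SUM(salary) FROM employees GROUP BY dept HAVING SUM(salary) > 130182

Result:
dept        | SUM(salary)
------------+------------
Engineering | 292717     
HR          | 220344     
Marketing   | 390315     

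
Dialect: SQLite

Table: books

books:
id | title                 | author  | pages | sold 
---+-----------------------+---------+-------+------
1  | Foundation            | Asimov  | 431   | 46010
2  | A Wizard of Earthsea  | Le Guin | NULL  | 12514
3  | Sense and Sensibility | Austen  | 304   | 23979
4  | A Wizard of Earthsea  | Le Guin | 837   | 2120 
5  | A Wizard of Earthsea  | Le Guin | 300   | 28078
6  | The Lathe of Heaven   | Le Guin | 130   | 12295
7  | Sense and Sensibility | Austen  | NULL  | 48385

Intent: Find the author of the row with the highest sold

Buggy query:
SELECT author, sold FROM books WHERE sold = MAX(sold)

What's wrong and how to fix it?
Bug: WHERE is evaluated per row; an aggregate over the whole table isn't defined there

Fix: Use a subquery: WHERE sold = (SELECT MAX(sold) FROM books)

Corrected query:
SELECT author, sold FROM books WHERE sold = (SELECT MAX(sold) FROM books)

Result:
author | sold 
-------+------
Austen | 48385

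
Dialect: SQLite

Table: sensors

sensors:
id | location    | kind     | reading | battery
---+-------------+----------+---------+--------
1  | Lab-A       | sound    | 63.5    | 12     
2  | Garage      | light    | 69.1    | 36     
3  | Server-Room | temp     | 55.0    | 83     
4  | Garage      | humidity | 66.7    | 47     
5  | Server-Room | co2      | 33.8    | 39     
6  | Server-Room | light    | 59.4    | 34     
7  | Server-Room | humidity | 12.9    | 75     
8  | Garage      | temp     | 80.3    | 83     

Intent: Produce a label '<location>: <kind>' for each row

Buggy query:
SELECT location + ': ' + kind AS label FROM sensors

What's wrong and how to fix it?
Bug: SQLite uses || for string concatenation; + coerces text to numbers (yielding 0)

Fix: Use the || operator for string concatenation

Corrected query:
SELECT location || ': ' || kind AS label FROM sensors

Result:
label                
---------------------
Lab-A: sound         
Garage: light        
Server-Room: temp    
Garage: humidity     
Server-Room: co2     
Server-Room: light   
Server-Room: humidity
Garage: temp         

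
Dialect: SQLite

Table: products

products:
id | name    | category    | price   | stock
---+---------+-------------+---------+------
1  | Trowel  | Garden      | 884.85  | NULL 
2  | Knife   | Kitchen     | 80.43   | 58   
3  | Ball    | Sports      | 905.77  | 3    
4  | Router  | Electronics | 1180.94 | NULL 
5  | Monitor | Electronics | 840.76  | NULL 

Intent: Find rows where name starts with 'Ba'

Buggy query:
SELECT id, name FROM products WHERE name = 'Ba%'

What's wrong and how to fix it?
Bug: Wildcards only work with LIKE; '=' treats '%' as a literal character

Fix: Replace '=' with LIKE so 'Ba%' is treated as a pattern

Corrected query:
SELECT id, name FROM products WHERE name LIKE 'Ba%'

Result:
id | name
---+-----
3  | Ball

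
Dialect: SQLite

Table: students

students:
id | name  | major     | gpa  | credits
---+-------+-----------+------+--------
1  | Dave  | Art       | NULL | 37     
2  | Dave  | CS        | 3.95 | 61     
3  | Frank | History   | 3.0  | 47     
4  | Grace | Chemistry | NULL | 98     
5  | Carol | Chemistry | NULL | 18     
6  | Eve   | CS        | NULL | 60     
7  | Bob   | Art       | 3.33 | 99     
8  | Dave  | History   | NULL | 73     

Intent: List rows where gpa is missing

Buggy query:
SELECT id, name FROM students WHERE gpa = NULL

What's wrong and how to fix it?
Bug: Comparing to NULL with '=' never matches; NULL = NULL is unknown, not true

Fix: Use IS NULL to test for NULL

Corrected query:
SELECT id, name FROM students WHERE gpa IS NULL

Result:
id | name 
---+------
1  | Dave 
4  | Grace
5  | Carol
6  | Eve  
8  | Dave 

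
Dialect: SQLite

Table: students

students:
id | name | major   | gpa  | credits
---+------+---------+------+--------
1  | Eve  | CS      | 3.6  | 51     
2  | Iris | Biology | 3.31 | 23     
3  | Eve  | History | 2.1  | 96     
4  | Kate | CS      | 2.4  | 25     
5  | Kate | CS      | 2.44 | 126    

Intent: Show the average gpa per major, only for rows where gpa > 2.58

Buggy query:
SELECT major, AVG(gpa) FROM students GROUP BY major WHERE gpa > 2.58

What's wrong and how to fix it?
Bug: WHERE cannot follow GROUP BY

Fix: Place WHERE between FROM and GROUP BY

Corrected query:
SELECT major, AVG(gpa) FROM students WHERE gpa > 2.58 GROUP BY major

Result:
major   | AVG(gpa)
--------+---------
Biology | 3.31    
CS      | 3.6     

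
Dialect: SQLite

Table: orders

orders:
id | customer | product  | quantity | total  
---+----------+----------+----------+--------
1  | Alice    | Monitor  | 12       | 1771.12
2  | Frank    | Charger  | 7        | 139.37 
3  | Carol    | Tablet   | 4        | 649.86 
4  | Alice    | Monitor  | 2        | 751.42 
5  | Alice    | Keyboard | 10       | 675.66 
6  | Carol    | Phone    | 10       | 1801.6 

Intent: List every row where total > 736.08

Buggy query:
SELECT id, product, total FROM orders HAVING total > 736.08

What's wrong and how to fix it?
Bug: This is a non-aggregate query (no GROUP BY, no aggregates), so in SQLite the HAVING clause is invalid here; a row-level condition belongs in WHERE

Fix: Replace HAVING with WHERE since the condition applies to individual rows

Corrected query:
SELECT id, product, total FROM orders WHERE total > 736.08

Result:
id | product | total  
---+---------+--------
1  | Monitor | 1771.12
4  | Monitor | 751.42 
6  | Phone   | 1801.6 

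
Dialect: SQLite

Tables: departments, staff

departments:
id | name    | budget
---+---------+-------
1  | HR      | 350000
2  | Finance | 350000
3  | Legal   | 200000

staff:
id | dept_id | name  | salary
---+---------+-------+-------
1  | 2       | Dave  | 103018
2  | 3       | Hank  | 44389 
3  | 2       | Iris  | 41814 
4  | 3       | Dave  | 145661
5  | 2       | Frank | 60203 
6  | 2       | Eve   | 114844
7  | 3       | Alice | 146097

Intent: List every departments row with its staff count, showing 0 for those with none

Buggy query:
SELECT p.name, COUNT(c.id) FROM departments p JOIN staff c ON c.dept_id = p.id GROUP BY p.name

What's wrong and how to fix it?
Bug: INNER JOIN drops departments rows that have no matching staff rows

Fix: Use LEFT JOIN so parents without children still appear (COUNT(c.id) gives 0)

Corrected query:
SELECT p.name, COUNT(c.id) FROM departments p LEFT JOIN staff c ON c.dept_id = p.id GROUP BY p.name

Result:
name    | COUNT(c.id)
--------+------------
Finance | 4          
HR      | 0          
Legal   | 3          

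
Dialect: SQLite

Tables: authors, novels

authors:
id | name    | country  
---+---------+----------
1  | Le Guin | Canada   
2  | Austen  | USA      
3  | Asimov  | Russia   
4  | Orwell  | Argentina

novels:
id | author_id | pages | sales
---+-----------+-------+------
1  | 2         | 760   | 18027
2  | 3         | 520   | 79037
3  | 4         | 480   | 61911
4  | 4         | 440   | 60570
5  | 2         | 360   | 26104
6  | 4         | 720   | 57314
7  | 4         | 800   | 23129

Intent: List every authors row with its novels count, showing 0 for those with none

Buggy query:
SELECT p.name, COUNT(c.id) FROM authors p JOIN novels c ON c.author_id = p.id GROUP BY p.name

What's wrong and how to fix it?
Bug: An inner join excludes parents with zero children

Fix: Switch to LEFT JOIN to retain unmatched parent rows

Corrected query:
SELECT p.name, COUNT(c.id) FROM authors p LEFT JOIN novels c ON c.author_id = p.id GROUP BY p.name

Result:
name    | COUNT(c.id)
--------+------------
Asimov  | 1          
Austen  | 2          
Le Guin | 0          
Orwell  | 4          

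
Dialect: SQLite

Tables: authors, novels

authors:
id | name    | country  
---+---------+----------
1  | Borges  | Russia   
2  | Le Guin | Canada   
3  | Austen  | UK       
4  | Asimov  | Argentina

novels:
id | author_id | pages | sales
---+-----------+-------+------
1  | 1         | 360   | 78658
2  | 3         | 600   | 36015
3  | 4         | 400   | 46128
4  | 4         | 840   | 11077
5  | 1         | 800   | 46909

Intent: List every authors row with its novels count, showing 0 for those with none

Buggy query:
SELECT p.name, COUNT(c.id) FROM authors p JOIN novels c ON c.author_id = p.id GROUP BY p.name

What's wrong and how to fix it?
Bug: INNER JOIN drops authors rows that have no matching novels rows

Fix: Switch to LEFT JOIN to retain unmatched parent rows

Corrected query:
SELECT p.name, COUNT(c.id) FROM authors p LEFT JOIN novels c ON c.author_id = p.id GROUP BY p.name

Result:
name    | COUNT(c.id)
--------+------------
Asimov  | 2          
Austen  | 1          
Borges  | 2          
Le Guin | 0          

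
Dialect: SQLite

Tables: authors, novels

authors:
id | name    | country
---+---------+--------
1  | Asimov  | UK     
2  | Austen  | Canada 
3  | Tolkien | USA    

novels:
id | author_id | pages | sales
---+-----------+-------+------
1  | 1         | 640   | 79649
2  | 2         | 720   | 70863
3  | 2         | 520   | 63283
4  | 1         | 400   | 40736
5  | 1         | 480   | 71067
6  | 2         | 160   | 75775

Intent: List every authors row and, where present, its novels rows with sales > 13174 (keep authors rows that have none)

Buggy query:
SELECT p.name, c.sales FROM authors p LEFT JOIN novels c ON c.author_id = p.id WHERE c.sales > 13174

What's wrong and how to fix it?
Bug: A WHERE condition on the right-hand table after LEFT JOIN drops unmatched parents

Fix: Move the right-table condition into the ON clause so unmatched parents are kept

Corrected query:
SELECT p.name, c.sales FROM authors p LEFT JOIN novels c ON c.author_id = p.id AND c.sales > 13174

Result:
name    | sales
--------+------
Asimov  | 40736
Asimov  | 71067
Asimov  | 79649
Austen  | 63283
Austen  | 70863
Austen  | 75775
Tolkien | NULL 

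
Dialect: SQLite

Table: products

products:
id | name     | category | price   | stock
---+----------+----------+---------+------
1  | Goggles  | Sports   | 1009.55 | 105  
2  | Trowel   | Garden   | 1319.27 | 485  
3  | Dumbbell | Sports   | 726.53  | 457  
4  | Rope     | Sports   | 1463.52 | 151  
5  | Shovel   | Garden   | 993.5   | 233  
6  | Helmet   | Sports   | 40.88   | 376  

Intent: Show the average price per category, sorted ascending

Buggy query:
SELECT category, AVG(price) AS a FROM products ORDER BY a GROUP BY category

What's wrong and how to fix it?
Bug: ORDER BY appears before GROUP BY; SQL clause order requires GROUP BY first

Fix: Move ORDER BY to the end, after GROUP BY

Corrected query:
SELECT category, AVG(price) AS a FROM products GROUP BY category ORDER BY a

Result:
category | a       
---------+---------
Sports   | 810.12  
Garden   | 1156.385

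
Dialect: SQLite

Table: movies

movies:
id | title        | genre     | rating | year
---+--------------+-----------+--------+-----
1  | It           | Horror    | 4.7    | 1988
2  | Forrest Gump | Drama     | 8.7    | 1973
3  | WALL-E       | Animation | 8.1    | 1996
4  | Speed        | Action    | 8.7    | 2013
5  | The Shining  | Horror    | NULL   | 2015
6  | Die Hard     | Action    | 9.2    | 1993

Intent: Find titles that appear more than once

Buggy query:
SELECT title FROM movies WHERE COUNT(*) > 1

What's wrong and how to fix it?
Bug: COUNT(*) is an aggregate and cannot be used in WHERE

Fix: GROUP BY title, then filter groups with HAVING COUNT(*) > 1

Corrected query:
SELECT title FROM movies GROUP BY title HAVING COUNT(*) > 1

Result:
(no rows)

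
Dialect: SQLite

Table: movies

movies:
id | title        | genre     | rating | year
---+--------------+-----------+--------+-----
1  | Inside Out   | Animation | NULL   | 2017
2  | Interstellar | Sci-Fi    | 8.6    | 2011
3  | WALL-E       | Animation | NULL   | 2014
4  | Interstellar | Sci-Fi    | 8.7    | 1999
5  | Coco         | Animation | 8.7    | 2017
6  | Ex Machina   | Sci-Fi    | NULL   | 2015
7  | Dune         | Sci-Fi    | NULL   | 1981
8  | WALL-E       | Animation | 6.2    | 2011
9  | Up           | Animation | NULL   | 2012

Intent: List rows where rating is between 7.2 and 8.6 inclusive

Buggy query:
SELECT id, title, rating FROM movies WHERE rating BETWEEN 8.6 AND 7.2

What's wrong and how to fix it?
Bug: BETWEEN expects the lower bound first; with 8.6 AND 7.2 the range is empty

Fix: Swap the bounds so the smaller value comes first

Corrected query:
SELECT id, title, rating FROM movies WHERE rating BETWEEN 7.2 AND 8.6

Result:
id | title        | rating
---+--------------+-------
2  | Interstellar | 8.6   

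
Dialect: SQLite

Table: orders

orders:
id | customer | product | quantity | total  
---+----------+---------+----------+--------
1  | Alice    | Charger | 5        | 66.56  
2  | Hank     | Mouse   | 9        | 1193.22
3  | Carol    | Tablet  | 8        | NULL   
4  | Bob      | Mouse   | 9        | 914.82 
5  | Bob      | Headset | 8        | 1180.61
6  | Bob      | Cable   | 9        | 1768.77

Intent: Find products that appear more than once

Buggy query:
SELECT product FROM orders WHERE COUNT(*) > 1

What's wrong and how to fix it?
Bug: WHERE can't reference COUNT(*); aggregates are computed after WHERE

Fix: Group first, then use HAVING for the count condition

Corrected query:
SELECT product FROM orders GROUP BY product HAVING COUNT(*) > 1

Result:
product
-------
Mouse  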